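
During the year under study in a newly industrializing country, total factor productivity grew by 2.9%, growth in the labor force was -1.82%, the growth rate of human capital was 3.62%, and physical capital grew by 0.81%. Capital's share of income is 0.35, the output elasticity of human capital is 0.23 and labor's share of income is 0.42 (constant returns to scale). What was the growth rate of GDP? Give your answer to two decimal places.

3.25%

Labor's share = 1 − 0.35 − 0.23 = 0.42.
Physical capital: 0.35 × 0.81 = 0.2835 pp.
Human capital: 0.23 × 3.62 = 0.8326 pp.
The labor force: 0.42 × (-1.82) = -0.7644 pp.
Output growth = 2.9 + 0.3517 = 3.2517%.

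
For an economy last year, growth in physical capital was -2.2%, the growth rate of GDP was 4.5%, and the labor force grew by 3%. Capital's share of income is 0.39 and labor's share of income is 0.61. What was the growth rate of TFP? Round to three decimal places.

Labor's share = 1 − 0.39 = 0.61.
Physical capital: 0.39 × (-2.2) = -0.858 pp.
The labor force: 0.61 × 3 = 1.83 pp.
TFP growth = 4.5 − 0.972 = 3.528%.

3.528%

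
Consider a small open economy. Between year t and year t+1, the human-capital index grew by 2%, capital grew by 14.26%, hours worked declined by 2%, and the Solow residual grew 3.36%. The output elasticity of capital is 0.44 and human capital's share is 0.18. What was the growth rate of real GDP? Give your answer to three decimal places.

Labor's share = 1 − 0.44 − 0.18 = 0.38.
Capital: 0.44 × 14.26 = 6.2744 pp.
The human-capital index: 0.18 × 2 = 0.36 pp.
Hours worked: 0.38 × (-2) = -0.76 pp.
Output growth = 3.36 + 5.8744 = 9.2344%.

9.234%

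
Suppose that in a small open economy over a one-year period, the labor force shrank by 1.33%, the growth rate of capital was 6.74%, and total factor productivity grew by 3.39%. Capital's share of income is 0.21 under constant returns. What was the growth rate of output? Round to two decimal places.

Labor's share = 1 − 0.21 = 0.79.
Capital: 0.21 × 6.74 = 1.4154 pp.
The labor force: 0.79 × (-1.33) = -1.0507 pp.
Output growth = 3.39 + 0.3647 = 3.7547%.

3.75%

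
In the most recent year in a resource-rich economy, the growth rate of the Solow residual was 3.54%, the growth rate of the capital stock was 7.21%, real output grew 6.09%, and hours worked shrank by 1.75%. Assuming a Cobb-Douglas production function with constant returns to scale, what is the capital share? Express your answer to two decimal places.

gY = gA + α·gK + (1−α)·gL, so gY − gA − gL = α(gK − gL).
6.09 − 3.54 + 1.75 = α × (7.21 − (-1.75)).
4.3 = 8.96 α, so α = 0.4799.

The capital share is 0.48.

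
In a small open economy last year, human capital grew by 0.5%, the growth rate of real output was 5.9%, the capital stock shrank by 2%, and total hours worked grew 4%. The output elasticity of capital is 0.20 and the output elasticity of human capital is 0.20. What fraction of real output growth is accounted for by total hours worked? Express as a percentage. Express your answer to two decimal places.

Labor's share = 1 − 0.2 − 0.2 = 0.6.
Total hours worked contributed 0.6 × 4 = 2.4 pp.
Share of growth = 2.4 / 5.9 × 100 = 40.678%.

Total hours worked accounted for 40.68% of growth.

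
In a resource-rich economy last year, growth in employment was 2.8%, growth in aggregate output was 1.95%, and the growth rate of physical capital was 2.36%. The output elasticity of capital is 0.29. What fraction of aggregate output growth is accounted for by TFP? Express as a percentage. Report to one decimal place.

-37.0%

Labor's share = 1 − 0.29 = 0.71.
Physical capital: 0.29 × 2.36 = 0.6844 pp.
Employment: 0.71 × 2.8 = 1.988 pp.
TFP growth = 1.95 − 2.6724 = -0.7224%.
TFP share of growth = -0.7224 / 1.95 × 100 = -37.046%.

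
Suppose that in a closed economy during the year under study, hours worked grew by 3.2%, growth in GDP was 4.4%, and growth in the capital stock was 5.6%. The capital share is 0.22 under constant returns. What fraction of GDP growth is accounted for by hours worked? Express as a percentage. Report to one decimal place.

Hours worked accounted for 56.7% of growth.

Labor's share = 1 − 0.22 = 0.78.
Hours worked contributed 0.78 × 3.2 = 2.496 pp.
Share of growth = 2.496 / 4.4 × 100 = 56.727%.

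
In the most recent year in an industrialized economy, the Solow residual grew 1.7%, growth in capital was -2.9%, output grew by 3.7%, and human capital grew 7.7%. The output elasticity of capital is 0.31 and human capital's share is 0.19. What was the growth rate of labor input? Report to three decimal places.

Labor's share = 1 − 0.31 − 0.19 = 0.5.
gY = gA + 0.31×(-2.9) + 0.19×7.7 + 0.5×g.
0.5×g = 3.7 − 1.7 − 0.564 = 1.436.
g = 1.436 / 0.5 = 2.872%.

Labor input grew 2.872%.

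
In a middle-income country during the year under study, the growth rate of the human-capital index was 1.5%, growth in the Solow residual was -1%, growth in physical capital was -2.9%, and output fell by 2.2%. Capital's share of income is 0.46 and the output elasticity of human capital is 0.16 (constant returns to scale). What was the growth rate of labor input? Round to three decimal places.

Labor's share = 1 − 0.46 − 0.16 = 0.38.
gY = gA + 0.46×(-2.9) + 0.16×1.5 + 0.38×g.
0.38×g = -2.2 + 1 + 1.094 = -0.106.
g = -0.106 / 0.38 = -0.27895%.

-0.279%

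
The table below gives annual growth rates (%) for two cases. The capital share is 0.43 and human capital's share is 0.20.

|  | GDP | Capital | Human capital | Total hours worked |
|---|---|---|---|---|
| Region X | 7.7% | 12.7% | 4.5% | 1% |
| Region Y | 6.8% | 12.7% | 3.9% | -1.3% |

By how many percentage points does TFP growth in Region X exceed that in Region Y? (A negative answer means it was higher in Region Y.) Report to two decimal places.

Labor's share = 1 − 0.43 − 0.2 = 0.37.
Region X: TFP = 7.7 − 5.461 − 0.9 − 0.37 = 0.969%.
Region Y: TFP = 6.8 − 5.461 − 0.78 + 0.481 = 1.04%.
Difference = 0.969 − (1.04) = -0.071 pp.

-0.07 percentage points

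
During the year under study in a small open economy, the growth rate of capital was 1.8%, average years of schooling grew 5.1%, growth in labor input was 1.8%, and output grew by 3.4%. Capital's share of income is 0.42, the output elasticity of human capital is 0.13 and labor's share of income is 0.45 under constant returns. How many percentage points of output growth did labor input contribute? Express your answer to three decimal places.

Labor's share = 1 − 0.42 − 0.13 = 0.45.
Contribution = share × growth = 0.45 × 1.8 = 0.81 pp.

0.810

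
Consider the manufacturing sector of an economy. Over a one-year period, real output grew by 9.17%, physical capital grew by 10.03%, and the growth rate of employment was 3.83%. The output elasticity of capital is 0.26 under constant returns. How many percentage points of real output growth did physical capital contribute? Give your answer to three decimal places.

2.608

Contribution = share × growth = 0.26 × 10.03 = 2.6078 pp.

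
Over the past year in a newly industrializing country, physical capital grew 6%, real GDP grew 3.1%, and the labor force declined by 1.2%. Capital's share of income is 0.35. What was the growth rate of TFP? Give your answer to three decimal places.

TFP grew 1.780%.

Labor's share = 1 − 0.35 = 0.65.
Physical capital: 0.35 × 6 = 2.1 pp.
The labor force: 0.65 × (-1.2) = -0.78 pp.
TFP growth = 3.1 − 1.32 = 1.78%.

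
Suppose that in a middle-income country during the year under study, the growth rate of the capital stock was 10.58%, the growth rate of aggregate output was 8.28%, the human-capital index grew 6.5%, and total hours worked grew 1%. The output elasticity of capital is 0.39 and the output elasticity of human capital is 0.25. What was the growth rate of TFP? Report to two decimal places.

2.17%

Labor's share = 1 − 0.39 − 0.25 = 0.36.
The capital stock: 0.39 × 10.58 = 4.1262 pp.
The human-capital index: 0.25 × 6.5 = 1.625 pp.
Total hours worked: 0.36 × 1 = 0.36 pp.
TFP growth = 8.28 − 6.1112 = 2.1688%.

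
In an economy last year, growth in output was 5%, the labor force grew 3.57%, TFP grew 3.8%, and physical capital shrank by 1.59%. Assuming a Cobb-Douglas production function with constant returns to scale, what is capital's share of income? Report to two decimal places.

gY = gA + α·gK + (1−α)·gL, so gY − gA − gL = α(gK − gL).
5 − 3.8 − 3.57 = α × (-1.59 − 3.57).
-2.37 = -5.16 α, so α = 0.4593.

α = 0.46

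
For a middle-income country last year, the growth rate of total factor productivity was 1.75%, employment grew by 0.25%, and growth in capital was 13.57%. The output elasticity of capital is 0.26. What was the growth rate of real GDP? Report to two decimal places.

Labor's share = 1 − 0.26 = 0.74.
Capital: 0.26 × 13.57 = 3.5282 pp.
Employment: 0.74 × 0.25 = 0.185 pp.
Output growth = 1.75 + 3.7132 = 5.4632%.

5.46%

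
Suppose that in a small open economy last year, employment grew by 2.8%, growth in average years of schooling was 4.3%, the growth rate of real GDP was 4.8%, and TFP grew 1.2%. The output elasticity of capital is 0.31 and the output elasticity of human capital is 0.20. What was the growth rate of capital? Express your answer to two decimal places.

Capital grew 4.41%.

Labor's share = 1 − 0.31 − 0.2 = 0.49.
gY = gA + 0.2×4.3 + 0.49×2.8 + 0.31×g.
0.31×g = 4.8 − 1.2 − 2.232 = 1.368.
g = 1.368 / 0.31 = 4.4129%.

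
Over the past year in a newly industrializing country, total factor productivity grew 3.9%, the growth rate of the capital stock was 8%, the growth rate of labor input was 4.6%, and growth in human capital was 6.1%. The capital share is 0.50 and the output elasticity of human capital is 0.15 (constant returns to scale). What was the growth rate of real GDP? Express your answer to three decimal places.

Labor's share = 1 − 0.5 − 0.15 = 0.35.
The capital stock: 0.5 × 8 = 4 pp.
Human capital: 0.15 × 6.1 = 0.915 pp.
Labor input: 0.35 × 4.6 = 1.61 pp.
Output growth = 3.9 + 6.525 = 10.425%.

10.425%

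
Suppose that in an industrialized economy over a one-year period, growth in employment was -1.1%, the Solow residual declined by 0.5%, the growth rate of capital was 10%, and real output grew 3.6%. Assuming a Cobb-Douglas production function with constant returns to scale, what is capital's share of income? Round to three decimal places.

gY = gA + α·gK + (1−α)·gL, so gY − gA − gL = α(gK − gL).
3.6 + 0.5 + 1.1 = α × (10 − (-1.1)).
5.2 = 11.1 α, so α = 0.46847.

Capital's share of income is 0.468.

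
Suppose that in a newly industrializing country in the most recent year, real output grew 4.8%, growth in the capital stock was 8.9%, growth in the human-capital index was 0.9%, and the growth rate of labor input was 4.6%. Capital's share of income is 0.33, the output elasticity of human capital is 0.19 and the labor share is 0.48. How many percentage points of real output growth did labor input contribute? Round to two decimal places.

Labor's share = 1 − 0.33 − 0.19 = 0.48.
Contribution = share × growth = 0.48 × 4.6 = 2.208 pp.

2.21 percentage points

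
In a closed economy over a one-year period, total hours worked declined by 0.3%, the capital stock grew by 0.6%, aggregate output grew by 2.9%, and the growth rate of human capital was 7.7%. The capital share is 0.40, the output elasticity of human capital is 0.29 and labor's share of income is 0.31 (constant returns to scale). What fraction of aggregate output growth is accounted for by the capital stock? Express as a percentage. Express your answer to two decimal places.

The capital stock accounted for 8.28% of growth.

The capital stock contributed 0.4 × 0.6 = 0.24 pp.
Share of growth = 0.24 / 2.9 × 100 = 8.2759%.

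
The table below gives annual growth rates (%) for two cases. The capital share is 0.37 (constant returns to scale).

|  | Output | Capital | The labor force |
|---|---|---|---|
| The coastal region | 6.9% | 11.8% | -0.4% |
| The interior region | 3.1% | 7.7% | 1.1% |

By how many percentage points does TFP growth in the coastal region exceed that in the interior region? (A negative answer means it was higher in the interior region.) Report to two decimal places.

3.23 percentage points

Labor's share = 1 − 0.37 = 0.63.
The coastal region: TFP = 6.9 − 4.366 + 0.252 = 2.786%.
The interior region: TFP = 3.1 − 2.849 − 0.693 = -0.442%.
Difference = 2.786 − (-0.442) = 3.228 pp.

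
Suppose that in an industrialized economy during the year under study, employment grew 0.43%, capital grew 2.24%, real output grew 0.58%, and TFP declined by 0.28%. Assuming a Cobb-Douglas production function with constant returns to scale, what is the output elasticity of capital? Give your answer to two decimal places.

The output elasticity of capital is 0.24.

gY = gA + α·gK + (1−α)·gL, so gY − gA − gL = α(gK − gL).
0.58 + 0.28 − 0.43 = α × (2.24 − 0.43).
0.43 = 1.81 α, so α = 0.2376.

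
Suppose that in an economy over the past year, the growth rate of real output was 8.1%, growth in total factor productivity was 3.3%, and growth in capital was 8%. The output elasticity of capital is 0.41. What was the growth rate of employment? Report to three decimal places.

Labor's share = 1 − 0.41 = 0.59.
gY = gA + 0.41×8 + 0.59×g.
0.59×g = 8.1 − 3.3 − 3.28 = 1.52.
g = 1.52 / 0.59 = 2.57627%.

2.576%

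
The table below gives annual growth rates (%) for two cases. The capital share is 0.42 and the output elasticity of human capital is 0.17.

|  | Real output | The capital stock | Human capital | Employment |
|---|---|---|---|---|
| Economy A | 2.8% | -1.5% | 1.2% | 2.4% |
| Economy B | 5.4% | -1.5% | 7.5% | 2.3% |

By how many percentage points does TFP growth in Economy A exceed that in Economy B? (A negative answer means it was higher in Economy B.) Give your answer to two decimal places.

Labor's share = 1 − 0.42 − 0.17 = 0.41.
Economy A: TFP = 2.8 + 0.63 − 0.204 − 0.984 = 2.242%.
Economy B: TFP = 5.4 + 0.63 − 1.275 − 0.943 = 3.812%.
Difference = 2.242 − (3.812) = -1.57 pp.

-1.57 percentage points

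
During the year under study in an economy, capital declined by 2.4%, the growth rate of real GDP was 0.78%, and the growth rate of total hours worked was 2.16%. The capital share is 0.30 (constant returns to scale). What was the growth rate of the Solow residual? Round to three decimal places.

Labor's share = 1 − 0.3 = 0.7.
Capital: 0.3 × (-2.4) = -0.72 pp.
Total hours worked: 0.7 × 2.16 = 1.512 pp.
TFP growth = 0.78 − 0.792 = -0.012%.

-0.012%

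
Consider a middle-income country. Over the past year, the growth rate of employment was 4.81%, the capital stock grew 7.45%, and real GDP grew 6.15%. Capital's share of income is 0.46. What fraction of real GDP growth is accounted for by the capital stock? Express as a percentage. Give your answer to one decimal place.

The capital stock contributed 0.46 × 7.45 = 3.427 pp.
Share of growth = 3.427 / 6.15 × 100 = 55.724%.

The capital stock accounted for 55.7% of growth.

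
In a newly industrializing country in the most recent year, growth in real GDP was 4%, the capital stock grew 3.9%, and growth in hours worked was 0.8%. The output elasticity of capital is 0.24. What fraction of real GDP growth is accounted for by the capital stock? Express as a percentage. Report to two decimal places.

The capital stock accounted for 23.40% of growth.

The capital stock contributed 0.24 × 3.9 = 0.936 pp.
Share of growth = 0.936 / 4 × 100 = 23.4%.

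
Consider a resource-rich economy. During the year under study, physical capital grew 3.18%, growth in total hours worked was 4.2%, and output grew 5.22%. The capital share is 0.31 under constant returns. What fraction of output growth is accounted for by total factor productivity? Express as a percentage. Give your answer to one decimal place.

25.6%

Labor's share = 1 − 0.31 = 0.69.
Physical capital: 0.31 × 3.18 = 0.9858 pp.
Total hours worked: 0.69 × 4.2 = 2.898 pp.
TFP growth = 5.22 − 3.8838 = 1.3362%.
TFP share of growth = 1.3362 / 5.22 × 100 = 25.598%.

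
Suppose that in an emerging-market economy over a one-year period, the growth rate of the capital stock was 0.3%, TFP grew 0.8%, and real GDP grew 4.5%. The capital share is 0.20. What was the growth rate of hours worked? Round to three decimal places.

Labor's share = 1 − 0.2 = 0.8.
gY = gA + 0.2×0.3 + 0.8×g.
0.8×g = 4.5 − 0.8 − 0.06 = 3.64.
g = 3.64 / 0.8 = 4.55%.

4.550%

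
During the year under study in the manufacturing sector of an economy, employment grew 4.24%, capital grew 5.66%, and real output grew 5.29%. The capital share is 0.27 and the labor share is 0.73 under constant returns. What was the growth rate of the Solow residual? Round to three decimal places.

Labor's share = 1 − 0.27 = 0.73.
Capital: 0.27 × 5.66 = 1.5282 pp.
Employment: 0.73 × 4.24 = 3.0952 pp.
TFP growth = 5.29 − 4.6234 = 0.6666%.

The Solow residual growth was 0.667%.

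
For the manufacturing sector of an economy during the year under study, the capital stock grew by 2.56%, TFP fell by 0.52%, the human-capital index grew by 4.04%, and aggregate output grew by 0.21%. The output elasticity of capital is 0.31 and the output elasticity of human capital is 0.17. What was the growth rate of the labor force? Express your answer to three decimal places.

-1.443%

Labor's share = 1 − 0.31 − 0.17 = 0.52.
gY = gA + 0.31×2.56 + 0.17×4.04 + 0.52×g.
0.52×g = 0.21 + 0.52 − 1.4804 = -0.7504.
g = -0.7504 / 0.52 = -1.44308%.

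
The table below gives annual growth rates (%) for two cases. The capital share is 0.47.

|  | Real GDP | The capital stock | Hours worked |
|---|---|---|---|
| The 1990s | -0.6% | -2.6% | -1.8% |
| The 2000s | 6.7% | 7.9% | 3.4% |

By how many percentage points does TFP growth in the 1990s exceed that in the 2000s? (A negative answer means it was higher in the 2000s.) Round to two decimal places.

0.39 percentage points

Labor's share = 1 − 0.47 = 0.53.
The 1990s: TFP = -0.6 + 1.222 + 0.954 = 1.576%.
The 2000s: TFP = 6.7 − 3.713 − 1.802 = 1.185%.
Difference = 1.576 − (1.185) = 0.391 pp.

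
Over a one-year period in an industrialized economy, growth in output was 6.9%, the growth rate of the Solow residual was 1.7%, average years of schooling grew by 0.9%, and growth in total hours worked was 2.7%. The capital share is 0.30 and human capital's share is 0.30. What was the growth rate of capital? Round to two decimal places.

Capital grew 12.83%.

Labor's share = 1 − 0.3 − 0.3 = 0.4.
gY = gA + 0.3×0.9 + 0.4×2.7 + 0.3×g.
0.3×g = 6.9 − 1.7 − 1.35 = 3.85.
g = 3.85 / 0.3 = 12.8333%.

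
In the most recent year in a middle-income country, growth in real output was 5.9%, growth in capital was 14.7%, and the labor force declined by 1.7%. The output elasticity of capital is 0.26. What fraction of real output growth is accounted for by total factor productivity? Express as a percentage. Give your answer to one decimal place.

56.5%

Labor's share = 1 − 0.26 = 0.74.
Capital: 0.26 × 14.7 = 3.822 pp.
The labor force: 0.74 × (-1.7) = -1.258 pp.
TFP growth = 5.9 − 2.564 = 3.336%.
TFP share of growth = 3.336 / 5.9 × 100 = 56.542%.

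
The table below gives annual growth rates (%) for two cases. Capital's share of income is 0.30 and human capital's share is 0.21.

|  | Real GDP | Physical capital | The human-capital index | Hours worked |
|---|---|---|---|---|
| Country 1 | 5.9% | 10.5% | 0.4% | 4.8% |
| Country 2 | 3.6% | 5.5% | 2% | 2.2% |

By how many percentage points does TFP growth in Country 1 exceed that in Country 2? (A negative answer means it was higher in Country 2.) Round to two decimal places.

-0.14 percentage points

Labor's share = 1 − 0.3 − 0.21 = 0.49.
Country 1: TFP = 5.9 − 3.15 − 0.084 − 2.352 = 0.314%.
Country 2: TFP = 3.6 − 1.65 − 0.42 − 1.078 = 0.452%.
Difference = 0.314 − (0.452) = -0.138 pp.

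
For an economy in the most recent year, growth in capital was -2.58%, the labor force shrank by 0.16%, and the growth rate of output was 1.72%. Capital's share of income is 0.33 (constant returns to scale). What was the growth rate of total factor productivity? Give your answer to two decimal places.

Labor's share = 1 − 0.33 = 0.67.
Capital: 0.33 × (-2.58) = -0.8514 pp.
The labor force: 0.67 × (-0.16) = -0.1072 pp.
TFP growth = 1.72 + 0.9586 = 2.6786%.

2.68%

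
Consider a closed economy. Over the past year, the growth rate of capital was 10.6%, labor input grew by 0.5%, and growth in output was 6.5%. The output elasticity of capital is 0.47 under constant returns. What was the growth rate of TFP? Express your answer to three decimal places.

1.253%

Labor's share = 1 − 0.47 = 0.53.
Capital: 0.47 × 10.6 = 4.982 pp.
Labor input: 0.53 × 0.5 = 0.265 pp.
TFP growth = 6.5 − 5.247 = 1.253%.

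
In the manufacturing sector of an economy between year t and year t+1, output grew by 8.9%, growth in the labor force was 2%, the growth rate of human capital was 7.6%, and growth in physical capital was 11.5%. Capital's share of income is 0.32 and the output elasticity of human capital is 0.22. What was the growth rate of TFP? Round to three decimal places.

Labor's share = 1 − 0.32 − 0.22 = 0.46.
Physical capital: 0.32 × 11.5 = 3.68 pp.
Human capital: 0.22 × 7.6 = 1.672 pp.
The labor force: 0.46 × 2 = 0.92 pp.
TFP growth = 8.9 − 6.272 = 2.628%.

TFP grew 2.628%.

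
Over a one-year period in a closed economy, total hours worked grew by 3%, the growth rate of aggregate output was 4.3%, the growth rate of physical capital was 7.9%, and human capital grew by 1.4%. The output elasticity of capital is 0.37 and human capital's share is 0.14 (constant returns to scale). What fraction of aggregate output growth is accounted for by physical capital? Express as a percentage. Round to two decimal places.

Physical capital contributed 0.37 × 7.9 = 2.923 pp.
Share of growth = 2.923 / 4.3 × 100 = 67.9767%.

Physical capital accounted for 67.98% of growth.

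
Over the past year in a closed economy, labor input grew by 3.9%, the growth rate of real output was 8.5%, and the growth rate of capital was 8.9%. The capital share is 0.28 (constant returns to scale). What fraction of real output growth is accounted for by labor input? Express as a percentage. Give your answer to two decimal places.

33.04%

Labor's share = 1 − 0.28 = 0.72.
Labor input contributed 0.72 × 3.9 = 2.808 pp.
Share of growth = 2.808 / 8.5 × 100 = 33.0353%.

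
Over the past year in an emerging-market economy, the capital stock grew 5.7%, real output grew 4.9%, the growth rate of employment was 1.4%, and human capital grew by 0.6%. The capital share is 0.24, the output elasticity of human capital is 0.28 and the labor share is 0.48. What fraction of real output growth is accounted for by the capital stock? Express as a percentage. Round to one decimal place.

27.9%

The capital stock contributed 0.24 × 5.7 = 1.368 pp.
Share of growth = 1.368 / 4.9 × 100 = 27.918%.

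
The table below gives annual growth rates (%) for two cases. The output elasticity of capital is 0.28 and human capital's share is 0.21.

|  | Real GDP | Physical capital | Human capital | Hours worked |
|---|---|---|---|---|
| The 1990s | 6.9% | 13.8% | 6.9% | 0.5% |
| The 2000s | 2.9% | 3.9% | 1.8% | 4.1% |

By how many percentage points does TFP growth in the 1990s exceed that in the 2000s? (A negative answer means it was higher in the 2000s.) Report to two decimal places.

1.99 percentage points

Labor's share = 1 − 0.28 − 0.21 = 0.51.
The 1990s: TFP = 6.9 − 3.864 − 1.449 − 0.255 = 1.332%.
The 2000s: TFP = 2.9 − 1.092 − 0.378 − 2.091 = -0.661%.
Difference = 1.332 − (-0.661) = 1.993 pp.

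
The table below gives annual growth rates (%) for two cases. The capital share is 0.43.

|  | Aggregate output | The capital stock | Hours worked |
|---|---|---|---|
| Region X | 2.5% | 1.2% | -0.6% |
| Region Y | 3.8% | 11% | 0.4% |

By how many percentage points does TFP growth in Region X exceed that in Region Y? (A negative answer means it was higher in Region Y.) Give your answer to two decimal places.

Labor's share = 1 − 0.43 = 0.57.
Region X: TFP = 2.5 − 0.516 + 0.342 = 2.326%.
Region Y: TFP = 3.8 − 4.73 − 0.228 = -1.158%.
Difference = 2.326 − (-1.158) = 3.484 pp.

3.48 percentage points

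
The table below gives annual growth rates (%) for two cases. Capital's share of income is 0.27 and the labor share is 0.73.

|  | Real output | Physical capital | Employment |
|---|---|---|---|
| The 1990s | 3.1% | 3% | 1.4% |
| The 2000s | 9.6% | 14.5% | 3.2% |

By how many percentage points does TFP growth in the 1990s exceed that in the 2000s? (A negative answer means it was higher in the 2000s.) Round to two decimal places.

Labor's share = 1 − 0.27 = 0.73.
The 1990s: TFP = 3.1 − 0.81 − 1.022 = 1.268%.
The 2000s: TFP = 9.6 − 3.915 − 2.336 = 3.349%.
Difference = 1.268 − (3.349) = -2.081 pp.

-2.08 percentage points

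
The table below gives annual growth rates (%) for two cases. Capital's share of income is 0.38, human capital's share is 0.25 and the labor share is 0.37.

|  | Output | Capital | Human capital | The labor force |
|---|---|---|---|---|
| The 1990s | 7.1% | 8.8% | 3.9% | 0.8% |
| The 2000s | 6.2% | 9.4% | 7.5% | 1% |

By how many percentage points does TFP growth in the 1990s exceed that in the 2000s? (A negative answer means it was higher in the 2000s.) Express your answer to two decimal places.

Labor's share = 1 − 0.38 − 0.25 = 0.37.
The 1990s: TFP = 7.1 − 3.344 − 0.975 − 0.296 = 2.485%.
The 2000s: TFP = 6.2 − 3.572 − 1.875 − 0.37 = 0.383%.
Difference = 2.485 − (0.383) = 2.102 pp.

2.10 percentage points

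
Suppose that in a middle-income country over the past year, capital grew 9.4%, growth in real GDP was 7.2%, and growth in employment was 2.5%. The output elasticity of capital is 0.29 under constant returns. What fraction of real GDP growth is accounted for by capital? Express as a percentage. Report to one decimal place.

Capital contributed 0.29 × 9.4 = 2.726 pp.
Share of growth = 2.726 / 7.2 × 100 = 37.861%.

Capital accounted for 37.9% of growth.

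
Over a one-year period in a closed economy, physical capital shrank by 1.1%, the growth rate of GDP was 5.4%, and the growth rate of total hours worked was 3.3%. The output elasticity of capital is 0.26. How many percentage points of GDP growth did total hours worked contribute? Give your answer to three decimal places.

Labor's share = 1 − 0.26 = 0.74.
Contribution = share × growth = 0.74 × 3.3 = 2.442 pp.

2.442 percentage points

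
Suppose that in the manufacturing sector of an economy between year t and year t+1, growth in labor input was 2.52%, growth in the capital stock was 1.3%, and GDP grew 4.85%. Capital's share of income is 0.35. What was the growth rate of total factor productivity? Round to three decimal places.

2.757%

Labor's share = 1 − 0.35 = 0.65.
The capital stock: 0.35 × 1.3 = 0.455 pp.
Labor input: 0.65 × 2.52 = 1.638 pp.
TFP growth = 4.85 − 2.093 = 2.757%.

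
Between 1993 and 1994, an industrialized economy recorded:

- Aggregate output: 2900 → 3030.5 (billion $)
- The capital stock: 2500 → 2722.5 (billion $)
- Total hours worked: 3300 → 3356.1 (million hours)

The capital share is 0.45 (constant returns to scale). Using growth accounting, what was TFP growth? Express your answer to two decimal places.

Aggregate output growth = (3030.5 − 2900) / 2900 = 4.5%.
The capital stock growth = (2722.5 − 2500) / 2500 = 8.9%.
Total hours worked growth = (3356.1 − 3300) / 3300 = 1.7%.
Labor's share = 1 − 0.45 = 0.55.
The capital stock: 0.45 × 8.9 = 4.005 pp.
Total hours worked: 0.55 × 1.7 = 0.935 pp.
TFP growth = 4.5 − 4.94 = -0.44%.

-0.44%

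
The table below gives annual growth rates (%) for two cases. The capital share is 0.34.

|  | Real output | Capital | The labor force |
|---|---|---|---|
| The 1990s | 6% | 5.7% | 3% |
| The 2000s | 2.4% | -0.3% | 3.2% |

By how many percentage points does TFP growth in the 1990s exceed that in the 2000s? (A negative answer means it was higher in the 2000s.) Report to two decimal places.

Labor's share = 1 − 0.34 = 0.66.
The 1990s: TFP = 6 − 1.938 − 1.98 = 2.082%.
The 2000s: TFP = 2.4 + 0.102 − 2.112 = 0.39%.
Difference = 2.082 − (0.39) = 1.692 pp.

1.69 percentage points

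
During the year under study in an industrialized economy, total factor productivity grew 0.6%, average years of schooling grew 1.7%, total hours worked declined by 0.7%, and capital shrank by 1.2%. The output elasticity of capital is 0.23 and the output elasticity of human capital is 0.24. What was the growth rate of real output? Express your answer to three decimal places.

0.361%

Labor's share = 1 − 0.23 − 0.24 = 0.53.
Capital: 0.23 × (-1.2) = -0.276 pp.
Average years of schooling: 0.24 × 1.7 = 0.408 pp.
Total hours worked: 0.53 × (-0.7) = -0.371 pp.
Output growth = 0.6 + (-0.239) = 0.361%.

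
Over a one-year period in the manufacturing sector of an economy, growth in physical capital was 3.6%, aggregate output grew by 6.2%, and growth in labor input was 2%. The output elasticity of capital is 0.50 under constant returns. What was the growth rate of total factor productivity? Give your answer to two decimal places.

3.40%

Labor's share = 1 − 0.5 = 0.5.
Physical capital: 0.5 × 3.6 = 1.8 pp.
Labor input: 0.5 × 2 = 1 pp.
TFP growth = 6.2 − 2.8 = 3.4%.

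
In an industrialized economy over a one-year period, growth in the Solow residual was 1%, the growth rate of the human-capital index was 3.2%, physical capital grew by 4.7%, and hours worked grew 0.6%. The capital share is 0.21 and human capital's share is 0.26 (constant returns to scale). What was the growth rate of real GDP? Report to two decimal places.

3.14%

Labor's share = 1 − 0.21 − 0.26 = 0.53.
Physical capital: 0.21 × 4.7 = 0.987 pp.
The human-capital index: 0.26 × 3.2 = 0.832 pp.
Hours worked: 0.53 × 0.6 = 0.318 pp.
Output growth = 1 + 2.137 = 3.137%.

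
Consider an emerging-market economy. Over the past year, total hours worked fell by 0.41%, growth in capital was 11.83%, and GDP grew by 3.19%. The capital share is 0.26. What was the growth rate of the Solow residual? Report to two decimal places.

0.42%

Labor's share = 1 − 0.26 = 0.74.
Capital: 0.26 × 11.83 = 3.0758 pp.
Total hours worked: 0.74 × (-0.41) = -0.3034 pp.
TFP growth = 3.19 − 2.7724 = 0.4176%.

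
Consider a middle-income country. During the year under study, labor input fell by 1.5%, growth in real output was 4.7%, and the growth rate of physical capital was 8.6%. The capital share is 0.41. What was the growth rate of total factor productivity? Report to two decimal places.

Labor's share = 1 − 0.41 = 0.59.
Physical capital: 0.41 × 8.6 = 3.526 pp.
Labor input: 0.59 × (-1.5) = -0.885 pp.
TFP growth = 4.7 − 2.641 = 2.059%.

2.06%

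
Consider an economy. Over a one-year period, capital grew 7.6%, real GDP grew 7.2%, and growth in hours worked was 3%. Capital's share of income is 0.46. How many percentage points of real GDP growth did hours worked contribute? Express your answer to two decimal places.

Labor's share = 1 − 0.46 = 0.54.
Contribution = share × growth = 0.54 × 3 = 1.62 pp.

1.62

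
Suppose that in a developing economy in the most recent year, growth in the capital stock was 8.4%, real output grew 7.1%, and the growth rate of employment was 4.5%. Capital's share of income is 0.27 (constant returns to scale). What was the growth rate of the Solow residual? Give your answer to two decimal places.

Labor's share = 1 − 0.27 = 0.73.
The capital stock: 0.27 × 8.4 = 2.268 pp.
Employment: 0.73 × 4.5 = 3.285 pp.
TFP growth = 7.1 − 5.553 = 1.547%.

1.55%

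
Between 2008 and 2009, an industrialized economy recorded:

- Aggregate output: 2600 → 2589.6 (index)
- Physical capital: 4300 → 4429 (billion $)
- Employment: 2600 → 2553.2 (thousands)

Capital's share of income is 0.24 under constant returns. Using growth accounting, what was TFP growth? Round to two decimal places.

Aggregate output growth = (2589.6 − 2600) / 2600 = -0.4%.
Physical capital growth = (4429 − 4300) / 4300 = 3%.
Employment growth = (2553.2 − 2600) / 2600 = -1.8%.
Labor's share = 1 − 0.24 = 0.76.
Physical capital: 0.24 × 3 = 0.72 pp.
Employment: 0.76 × (-1.8) = -1.368 pp.
TFP growth = -0.4 + 0.648 = 0.248%.

0.25%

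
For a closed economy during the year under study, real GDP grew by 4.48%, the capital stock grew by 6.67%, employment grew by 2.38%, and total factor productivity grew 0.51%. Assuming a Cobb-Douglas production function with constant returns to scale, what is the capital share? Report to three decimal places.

gY = gA + α·gK + (1−α)·gL, so gY − gA − gL = α(gK − gL).
4.48 − 0.51 − 2.38 = α × (6.67 − 2.38).
1.59 = 4.29 α, so α = 0.37063.

α = 0.371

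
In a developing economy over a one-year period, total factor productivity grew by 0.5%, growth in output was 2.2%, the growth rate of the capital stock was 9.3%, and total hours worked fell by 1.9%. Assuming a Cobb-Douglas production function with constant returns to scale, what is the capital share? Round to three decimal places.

The capital share is 0.321.

gY = gA + α·gK + (1−α)·gL, so gY − gA − gL = α(gK − gL).
2.2 − 0.5 + 1.9 = α × (9.3 − (-1.9)).
3.6 = 11.2 α, so α = 0.32143.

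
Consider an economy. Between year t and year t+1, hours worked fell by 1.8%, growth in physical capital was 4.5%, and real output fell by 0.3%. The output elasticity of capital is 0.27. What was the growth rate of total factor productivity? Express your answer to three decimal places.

-0.201%

Labor's share = 1 − 0.27 = 0.73.
Physical capital: 0.27 × 4.5 = 1.215 pp.
Hours worked: 0.73 × (-1.8) = -1.314 pp.
TFP growth = -0.3 + 0.099 = -0.201%.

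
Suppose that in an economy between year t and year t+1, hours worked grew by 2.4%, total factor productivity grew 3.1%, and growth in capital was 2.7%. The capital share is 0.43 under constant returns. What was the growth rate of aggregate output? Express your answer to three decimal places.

Labor's share = 1 − 0.43 = 0.57.
Capital: 0.43 × 2.7 = 1.161 pp.
Hours worked: 0.57 × 2.4 = 1.368 pp.
Output growth = 3.1 + 2.529 = 5.629%.

Aggregate output growth was 5.629%.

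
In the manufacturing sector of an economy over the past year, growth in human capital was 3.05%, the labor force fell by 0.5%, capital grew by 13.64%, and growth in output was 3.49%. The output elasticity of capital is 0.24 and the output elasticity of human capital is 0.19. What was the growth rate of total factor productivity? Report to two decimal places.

-0.08%

Labor's share = 1 − 0.24 − 0.19 = 0.57.
Capital: 0.24 × 13.64 = 3.2736 pp.
Human capital: 0.19 × 3.05 = 0.5795 pp.
The labor force: 0.57 × (-0.5) = -0.285 pp.
TFP growth = 3.49 − 3.5681 = -0.0781%.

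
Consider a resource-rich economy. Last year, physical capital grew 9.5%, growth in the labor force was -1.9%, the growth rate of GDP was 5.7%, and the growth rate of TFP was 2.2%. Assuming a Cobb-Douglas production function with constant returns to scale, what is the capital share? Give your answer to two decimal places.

gY = gA + α·gK + (1−α)·gL, so gY − gA − gL = α(gK − gL).
5.7 − 2.2 + 1.9 = α × (9.5 − (-1.9)).
5.4 = 11.4 α, so α = 0.4737.

α = 0.47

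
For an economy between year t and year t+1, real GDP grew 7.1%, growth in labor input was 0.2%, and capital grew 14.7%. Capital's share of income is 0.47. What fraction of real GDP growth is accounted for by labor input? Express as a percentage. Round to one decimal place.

1.5%

Labor's share = 1 − 0.47 = 0.53.
Labor input contributed 0.53 × 0.2 = 0.106 pp.
Share of growth = 0.106 / 7.1 × 100 = 1.493%.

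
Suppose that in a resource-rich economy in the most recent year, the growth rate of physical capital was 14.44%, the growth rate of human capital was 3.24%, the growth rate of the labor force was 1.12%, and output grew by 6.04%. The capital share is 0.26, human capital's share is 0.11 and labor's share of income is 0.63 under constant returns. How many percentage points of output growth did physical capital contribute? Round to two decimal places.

3.75 pp

Contribution = share × growth = 0.26 × 14.44 = 3.7544 pp.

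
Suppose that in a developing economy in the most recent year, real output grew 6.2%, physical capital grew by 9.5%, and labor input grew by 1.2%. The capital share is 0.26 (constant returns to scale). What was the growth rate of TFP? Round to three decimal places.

TFP growth was 2.842%.

Labor's share = 1 − 0.26 = 0.74.
Physical capital: 0.26 × 9.5 = 2.47 pp.
Labor input: 0.74 × 1.2 = 0.888 pp.
TFP growth = 6.2 − 3.358 = 2.842%.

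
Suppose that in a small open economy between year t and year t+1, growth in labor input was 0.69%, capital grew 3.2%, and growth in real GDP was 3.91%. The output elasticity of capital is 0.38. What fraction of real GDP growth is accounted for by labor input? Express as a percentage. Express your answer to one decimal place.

Labor's share = 1 − 0.38 = 0.62.
Labor input contributed 0.62 × 0.69 = 0.4278 pp.
Share of growth = 0.4278 / 3.91 × 100 = 10.941%.

10.9%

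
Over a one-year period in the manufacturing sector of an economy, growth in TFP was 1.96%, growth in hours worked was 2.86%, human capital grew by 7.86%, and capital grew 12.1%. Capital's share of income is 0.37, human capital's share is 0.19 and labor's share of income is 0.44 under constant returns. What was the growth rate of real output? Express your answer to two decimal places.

Labor's share = 1 − 0.37 − 0.19 = 0.44.
Capital: 0.37 × 12.1 = 4.477 pp.
Human capital: 0.19 × 7.86 = 1.4934 pp.
Hours worked: 0.44 × 2.86 = 1.2584 pp.
Output growth = 1.96 + 7.2288 = 9.1888%.

Real output grew 9.19%.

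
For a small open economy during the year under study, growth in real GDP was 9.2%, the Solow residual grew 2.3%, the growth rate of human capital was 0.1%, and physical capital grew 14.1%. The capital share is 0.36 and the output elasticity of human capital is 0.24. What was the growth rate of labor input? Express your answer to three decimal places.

Labor input grew 4.500%.

Labor's share = 1 − 0.36 − 0.24 = 0.4.
gY = gA + 0.36×14.1 + 0.24×0.1 + 0.4×g.
0.4×g = 9.2 − 2.3 − 5.1 = 1.8.
g = 1.8 / 0.4 = 4.5%.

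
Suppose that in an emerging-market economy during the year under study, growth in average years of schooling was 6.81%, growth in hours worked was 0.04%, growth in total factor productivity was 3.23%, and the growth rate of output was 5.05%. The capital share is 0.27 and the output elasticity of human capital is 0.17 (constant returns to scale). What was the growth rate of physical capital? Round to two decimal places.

Physical capital growth was 2.37%.

Labor's share = 1 − 0.27 − 0.17 = 0.56.
gY = gA + 0.17×6.81 + 0.56×0.04 + 0.27×g.
0.27×g = 5.05 − 3.23 − 1.1801 = 0.6399.
g = 0.6399 / 0.27 = 2.37%.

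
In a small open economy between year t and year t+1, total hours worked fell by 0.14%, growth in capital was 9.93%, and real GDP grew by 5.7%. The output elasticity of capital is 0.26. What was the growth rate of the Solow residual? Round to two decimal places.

Labor's share = 1 − 0.26 = 0.74.
Capital: 0.26 × 9.93 = 2.5818 pp.
Total hours worked: 0.74 × (-0.14) = -0.1036 pp.
TFP growth = 5.7 − 2.4782 = 3.2218%.

3.22%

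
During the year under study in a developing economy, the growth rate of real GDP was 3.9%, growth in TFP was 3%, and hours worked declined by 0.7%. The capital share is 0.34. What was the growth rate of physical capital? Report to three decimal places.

Physical capital growth was 4.006%.

Labor's share = 1 − 0.34 = 0.66.
gY = gA + 0.66×(-0.7) + 0.34×g.
0.34×g = 3.9 − 3 + 0.462 = 1.362.
g = 1.362 / 0.34 = 4.00588%.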